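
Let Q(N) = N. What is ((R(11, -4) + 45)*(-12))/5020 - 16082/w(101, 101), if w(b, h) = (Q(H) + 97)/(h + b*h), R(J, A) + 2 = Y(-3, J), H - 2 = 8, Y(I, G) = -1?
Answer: -207924352302/134285 ≈ -1.5484e+6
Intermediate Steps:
H = 10 (H = 2 + 8 = 10)
R(J, A) = -3 (R(J, A) = -2 - 1 = -3)
w(b, h) = 107/(h + b*h) (w(b, h) = (10 + 97)/(h + b*h) = 107/(h + b*h))
((R(11, -4) + 45)*(-12))/5020 - 16082/w(101, 101) = ((-3 + 45)*(-12))/5020 - 16082/(107/(101*(1 + 101))) = (42*(-12))*(1/5020) - 16082/(107*(1/101)/102) = -504*1/5020 - 16082/(107*(1/101)*(1/102)) = -126/1255 - 16082/107/10302 = -126/1255 - 16082*10302/107 = -126/1255 - 165676764/107 = -207924352302/134285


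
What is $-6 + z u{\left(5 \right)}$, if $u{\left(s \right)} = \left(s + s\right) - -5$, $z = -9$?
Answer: $-141$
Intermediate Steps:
$u{\left(s \right)} = 5 + 2 s$ ($u{\left(s \right)} = 2 s + 5 = 5 + 2 s$)
$-6 + z u{\left(5 \right)} = -6 - 9 \left(5 + 2 \cdot 5\right) = -6 - 9 \left(5 + 10\right) = -6 - 135 = -141$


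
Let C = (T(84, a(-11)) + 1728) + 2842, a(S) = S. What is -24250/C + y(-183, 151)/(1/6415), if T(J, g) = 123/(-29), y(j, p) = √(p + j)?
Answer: -703250/132407 + 25660*I*√2 ≈ -5.3113 + 36289.0*I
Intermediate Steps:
y(j, p) = √(j + p)
T(J, g) = -123/29 (T(J, g) = 123*(-1/29) = -123/29)
C = 132407/29 (C = (-123/29 + 1728) + 2842 = 49989/29 + 2842 = 132407/29 ≈ 4565.8)
-24250/C + y(-183, 151)/(1/6415) = -24250/132407/29 + √(-183 + 151)/(1/6415) = -24250*29/132407 + √(-32)/(1/6415) = -703250/132407 + (4*I*√2)*6415 = -703250/132407 + 25660*I*√2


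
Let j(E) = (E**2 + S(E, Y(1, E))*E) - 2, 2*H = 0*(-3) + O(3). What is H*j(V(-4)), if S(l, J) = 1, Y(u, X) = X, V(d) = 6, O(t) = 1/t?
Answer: 20/3 ≈ 6.6667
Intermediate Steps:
H = 1/6 (H = (0*(-3) + 1/3)/2 = (0 + 1/3)/2 = (1/2)*(1/3) = 1/6 ≈ 0.16667)
j(E) = -2 + E + E**2 (j(E) = (E**2 + 1*E) - 2 = (E**2 + E) - 2 = (E + E**2) - 2 = -2 + E + E**2)
H*j(V(-4)) = (-2 + 6 + 6**2)/6 = (-2 + 6 + 36)/6 = (1/6)*40 = 20/3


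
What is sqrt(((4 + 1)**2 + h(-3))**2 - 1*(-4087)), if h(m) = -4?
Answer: 4*sqrt(283) ≈ 67.290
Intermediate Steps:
sqrt(((4 + 1)**2 + h(-3))**2 - 1*(-4087)) = sqrt(((4 + 1)**2 - 4)**2 - 1*(-4087)) = sqrt((5**2 - 4)**2 + 4087) = sqrt((25 - 4)**2 + 4087) = sqrt(21**2 + 4087) = sqrt(441 + 4087) = sqrt(4528) = 4*sqrt(283)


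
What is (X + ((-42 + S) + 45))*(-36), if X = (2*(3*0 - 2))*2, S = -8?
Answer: 468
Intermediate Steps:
X = -8 (X = (2*(0 - 2))*2 = (2*(-2))*2 = -4*2 = -8)
(X + ((-42 + S) + 45))*(-36) = (-8 + ((-42 - 8) + 45))*(-36) = (-8 + (-50 + 45))*(-36) = (-8 - 5)*(-36) = -13*(-36) = 468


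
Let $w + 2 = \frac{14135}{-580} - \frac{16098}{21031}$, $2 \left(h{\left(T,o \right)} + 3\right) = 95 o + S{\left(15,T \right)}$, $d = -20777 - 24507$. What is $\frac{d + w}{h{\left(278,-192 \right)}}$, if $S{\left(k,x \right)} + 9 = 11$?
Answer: $\frac{110540866461}{22253994712} \approx 4.9672$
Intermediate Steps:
$S{\left(k,x \right)} = 2$ ($S{\left(k,x \right)} = -9 + 11 = 2$)
$d = -45284$
$h{\left(T,o \right)} = -2 + \frac{95 o}{2}$ ($h{\left(T,o \right)} = -3 + \frac{95 o + 2}{2} = -3 + \frac{2 + 95 o}{2} = -3 + \left(1 + \frac{95 o}{2}\right) = -2 + \frac{95 o}{2}$)
$w = - \frac{66201197}{2439596}$ ($w = -2 + \left(\frac{14135}{-580} - \frac{16098}{21031}\right) = -2 + \left(14135 \left(- \frac{1}{580}\right) - \frac{16098}{21031}\right) = -2 - \frac{61322005}{2439596} = - \frac{66201197}{2439596} \approx -27.136$)
$\frac{d + w}{h{\left(278,-192 \right)}} = \frac{-45284 - \frac{66201197}{2439596}}{-2 + \frac{95}{2} \left(-192\right)} = - \frac{110540866461}{2439596 \left(-2 - 9120\right)} = - \frac{110540866461}{2439596 \left(-9122\right)} = \left(- \frac{110540866461}{2439596}\right) \left(- \frac{1}{9122}\right) = \frac{110540866461}{22253994712}$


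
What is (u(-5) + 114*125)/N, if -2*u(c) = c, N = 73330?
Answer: 5701/29332 ≈ 0.19436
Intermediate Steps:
u(c) = -c/2
(u(-5) + 114*125)/N = (-½*(-5) + 114*125)/73330 = (5/2 + 14250)*(1/73330) = (28505/2)*(1/73330) = 5701/29332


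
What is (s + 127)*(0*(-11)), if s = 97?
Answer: 0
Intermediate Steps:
(s + 127)*(0*(-11)) = (97 + 127)*(0*(-11)) = 224*0 = 0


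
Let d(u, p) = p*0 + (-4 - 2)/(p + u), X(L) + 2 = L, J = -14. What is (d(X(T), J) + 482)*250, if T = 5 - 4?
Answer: 120600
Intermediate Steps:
T = 1
X(L) = -2 + L
d(u, p) = -6/(p + u) (d(u, p) = 0 - 6/(p + u) = -6/(p + u))
(d(X(T), J) + 482)*250 = (-6/(-14 + (-2 + 1)) + 482)*250 = (-6/(-14 - 1) + 482)*250 = (-6/(-15) + 482)*250 = (-6*(-1/15) + 482)*250 = (⅖ + 482)*250 = (2412/5)*250 = 120600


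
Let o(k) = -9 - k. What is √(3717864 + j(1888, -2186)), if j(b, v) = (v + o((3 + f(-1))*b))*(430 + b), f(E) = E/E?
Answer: 21*I*√42802 ≈ 4344.6*I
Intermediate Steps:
f(E) = 1
j(b, v) = (430 + b)*(-9 + v - 4*b) (j(b, v) = (v + (-9 - (3 + 1)*b))*(430 + b) = (v + (-9 - 4*b))*(430 + b) = (-9 + v - 4*b)*(430 + b) = (430 + b)*(-9 + v - 4*b))
√(3717864 + j(1888, -2186)) = √(3717864 + (-3870 - 1729*1888 - 4*1888² + 430*(-2186) + 1888*(-2186))) = √(3717864 + (-3870 - 3264352 - 4*3564544 - 939980 - 4127168)) = √(3717864 + (-3870 - 3264352 - 14258176 - 939980 - 4127168)) = √(3717864 - 22593546) = √(-18875682) = 21*I*√42802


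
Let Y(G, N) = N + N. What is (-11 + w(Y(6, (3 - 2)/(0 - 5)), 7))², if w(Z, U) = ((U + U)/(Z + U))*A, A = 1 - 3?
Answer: 253009/1089 ≈ 232.33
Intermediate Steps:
A = -2
Y(G, N) = 2*N
w(Z, U) = -4*U/(U + Z) (w(Z, U) = ((U + U)/(Z + U))*(-2) = ((2*U)/(U + Z))*(-2) = (2*U/(U + Z))*(-2) = -4*U/(U + Z))
(-11 + w(Y(6, (3 - 2)/(0 - 5)), 7))² = (-11 - 4*7/(7 + 2*((3 - 2)/(0 - 5))))² = (-11 - 4*7/(7 + 2*(1/(-5))))² = (-11 - 4*7/(7 + 2*(1*(-⅕))))² = (-11 - 4*7/(7 + 2*(-⅕)))² = (-11 - 4*7/(7 - ⅖))² = (-11 - 4*7/33/5)² = (-11 - 4*7*5/33)² = (-11 - 140/33)² = (-503/33)² = 253009/1089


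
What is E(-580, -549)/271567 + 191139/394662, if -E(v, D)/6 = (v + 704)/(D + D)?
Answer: 3166346046289/6537807696594 ≈ 0.48431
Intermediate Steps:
E(v, D) = -3*(704 + v)/D (E(v, D) = -6*(v + 704)/(D + D) = -6*(704 + v)/(2*D) = -6*(704 + v)*1/(2*D) = -3*(704 + v)/D)
E(-580, -549)/271567 + 191139/394662 = (3*(-704 - 1*(-580))/(-549))/271567 + 191139/394662 = (3*(-1/549)*(-704 + 580))*(1/271567) + 191139*(1/394662) = (3*(-1/549)*(-124))*(1/271567) + 63713/131554 = (124/183)*(1/271567) + 63713/131554 = 124/49696761 + 63713/131554 = 3166346046289/6537807696594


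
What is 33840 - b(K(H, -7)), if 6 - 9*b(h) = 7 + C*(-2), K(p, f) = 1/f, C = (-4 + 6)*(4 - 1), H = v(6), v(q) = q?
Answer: 304549/9 ≈ 33839.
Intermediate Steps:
H = 6
C = 6 (C = 2*3 = 6)
b(h) = 11/9 (b(h) = ⅔ - (7 + 6*(-2))/9 = ⅔ - (7 - 12)/9 = ⅔ - ⅑*(-5) = ⅔ + 5/9 = 11/9)
33840 - b(K(H, -7)) = 33840 - 1*11/9 = 33840 - 11/9 = 304549/9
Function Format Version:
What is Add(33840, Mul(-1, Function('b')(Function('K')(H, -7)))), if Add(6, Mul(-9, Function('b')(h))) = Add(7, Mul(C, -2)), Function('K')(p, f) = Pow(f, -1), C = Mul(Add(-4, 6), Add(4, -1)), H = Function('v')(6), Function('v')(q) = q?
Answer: Rational(304549, 9) ≈ 33839.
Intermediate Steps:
H = 6
C = 6 (C = Mul(2, 3) = 6)
Function('b')(h) = Rational(11, 9) (Function('b')(h) = Add(Rational(2, 3), Mul(Rational(-1, 9), Add(7, Mul(6, -2)))) = Add(Rational(2, 3), Mul(Rational(-1, 9), Add(7, -12))) = Add(Rational(2, 3), Mul(Rational(-1, 9), -5)) = Add(Rational(2, 3), Rational(5, 9)) = Rational(11, 9))
Add(33840, Mul(-1, Function('b')(Function('K')(H, -7)))) = Add(33840, Mul(-1, Rational(11, 9))) = Add(33840, Rational(-11, 9)) = Rational(304549, 9)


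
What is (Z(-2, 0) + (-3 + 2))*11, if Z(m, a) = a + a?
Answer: -11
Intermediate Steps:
Z(m, a) = 2*a
(Z(-2, 0) + (-3 + 2))*11 = (2*0 + (-3 + 2))*11 = (0 - 1)*11 = -1*11 = -11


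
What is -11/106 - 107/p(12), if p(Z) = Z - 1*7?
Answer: -11397/530 ≈ -21.504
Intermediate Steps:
p(Z) = -7 + Z (p(Z) = Z - 7 = -7 + Z)
-11/106 - 107/p(12) = -11/106 - 107/(-7 + 12) = -11*1/106 - 107/5 = -11/106 - 107*⅕ = -11/106 - 107/5 = -11397/530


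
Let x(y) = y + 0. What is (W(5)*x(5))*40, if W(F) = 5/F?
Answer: 200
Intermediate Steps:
x(y) = y
(W(5)*x(5))*40 = ((5/5)*5)*40 = ((5*(⅕))*5)*40 = (1*5)*40 = 5*40 = 200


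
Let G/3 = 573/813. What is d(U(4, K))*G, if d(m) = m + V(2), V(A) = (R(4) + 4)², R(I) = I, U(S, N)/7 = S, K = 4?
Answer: 52716/271 ≈ 194.52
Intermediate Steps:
U(S, N) = 7*S
G = 573/271 (G = 3*(573/813) = 3*(573*(1/813)) = 3*(191/271) = 573/271 ≈ 2.1144)
V(A) = 64 (V(A) = (4 + 4)² = 8² = 64)
d(m) = 64 + m (d(m) = m + 64 = 64 + m)
d(U(4, K))*G = (64 + 7*4)*(573/271) = (64 + 28)*(573/271) = 92*(573/271) = 52716/271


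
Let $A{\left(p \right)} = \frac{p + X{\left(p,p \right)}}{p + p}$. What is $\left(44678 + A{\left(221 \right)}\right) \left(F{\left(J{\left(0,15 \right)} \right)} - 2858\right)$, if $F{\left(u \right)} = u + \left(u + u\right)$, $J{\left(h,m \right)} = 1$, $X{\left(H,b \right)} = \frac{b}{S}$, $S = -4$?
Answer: $- \frac{1020454085}{8} \approx -1.2756 \cdot 10^{8}$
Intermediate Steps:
$X{\left(H,b \right)} = - \frac{b}{4}$ ($X{\left(H,b \right)} = \frac{b}{-4} = b \left(- \frac{1}{4}\right) = - \frac{b}{4}$)
$F{\left(u \right)} = 3 u$ ($F{\left(u \right)} = u + 2 u = 3 u$)
$A{\left(p \right)} = \frac{3}{8}$ ($A{\left(p \right)} = \frac{p - \frac{p}{4}}{p + p} = \frac{\frac{3}{4} p}{2 p} = \frac{3 p}{4} \frac{1}{2 p} = \frac{3}{8}$)
$\left(44678 + A{\left(221 \right)}\right) \left(F{\left(J{\left(0,15 \right)} \right)} - 2858\right) = \left(44678 + \frac{3}{8}\right) \left(3 \cdot 1 - 2858\right) = \frac{357427 \left(3 - 2858\right)}{8} = \frac{357427}{8} \left(-2855\right) = - \frac{1020454085}{8}$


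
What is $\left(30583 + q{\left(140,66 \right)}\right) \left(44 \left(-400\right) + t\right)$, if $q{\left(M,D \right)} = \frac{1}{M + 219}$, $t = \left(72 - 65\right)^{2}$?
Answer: $- \frac{192697659198}{359} \approx -5.3676 \cdot 10^{8}$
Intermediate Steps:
$t = 49$ ($t = 7^{2} = 49$)
$q{\left(M,D \right)} = \frac{1}{219 + M}$
$\left(30583 + q{\left(140,66 \right)}\right) \left(44 \left(-400\right) + t\right) = \left(30583 + \frac{1}{219 + 140}\right) \left(44 \left(-400\right) + 49\right) = \left(30583 + \frac{1}{359}\right) \left(-17600 + 49\right) = \left(30583 + \frac{1}{359}\right) \left(-17551\right) = \frac{10979298}{359} \left(-17551\right) = - \frac{192697659198}{359}$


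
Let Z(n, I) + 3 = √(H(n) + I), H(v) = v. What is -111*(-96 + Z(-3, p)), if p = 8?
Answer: 10989 - 111*√5 ≈ 10741.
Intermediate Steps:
Z(n, I) = -3 + √(I + n) (Z(n, I) = -3 + √(n + I) = -3 + √(I + n))
-111*(-96 + Z(-3, p)) = -111*(-96 + (-3 + √(8 - 3))) = -111*(-96 + (-3 + √5)) = -111*(-99 + √5) = 10989 - 111*√5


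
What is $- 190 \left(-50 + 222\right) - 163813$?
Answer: $-196493$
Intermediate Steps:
$- 190 \left(-50 + 222\right) - 163813 = \left(-190\right) 172 - 163813 = -32680 - 163813 = -196493$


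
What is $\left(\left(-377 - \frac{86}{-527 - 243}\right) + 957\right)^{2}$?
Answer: $\frac{49882095649}{148225} \approx 3.3653 \cdot 10^{5}$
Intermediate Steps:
$\left(\left(-377 - \frac{86}{-527 - 243}\right) + 957\right)^{2} = \left(\left(-377 - \frac{86}{-770}\right) + 957\right)^{2} = \left(\left(-377 - - \frac{43}{385}\right) + 957\right)^{2} = \left(\left(-377 + \frac{43}{385}\right) + 957\right)^{2} = \left(- \frac{145102}{385} + 957\right)^{2} = \left(\frac{223343}{385}\right)^{2} = \frac{49882095649}{148225}$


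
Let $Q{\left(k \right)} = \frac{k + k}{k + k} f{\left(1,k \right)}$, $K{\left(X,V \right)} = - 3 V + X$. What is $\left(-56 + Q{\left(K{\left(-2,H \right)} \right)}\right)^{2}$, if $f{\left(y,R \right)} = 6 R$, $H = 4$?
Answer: $19600$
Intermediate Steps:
$K{\left(X,V \right)} = X - 3 V$
$Q{\left(k \right)} = 6 k$ ($Q{\left(k \right)} = \frac{k + k}{k + k} 6 k = \frac{2 k}{2 k} 6 k = 2 k \frac{1}{2 k} 6 k = 1 \cdot 6 k = 6 k$)
$\left(-56 + Q{\left(K{\left(-2,H \right)} \right)}\right)^{2} = \left(-56 + 6 \left(-2 - 12\right)\right)^{2} = \left(-56 + 6 \left(-14\right)\right)^{2} = \left(-56 - 84\right)^{2} = \left(-140\right)^{2} = 19600$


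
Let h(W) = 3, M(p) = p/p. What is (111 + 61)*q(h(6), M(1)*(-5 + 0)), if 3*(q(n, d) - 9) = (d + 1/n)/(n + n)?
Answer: 40592/27 ≈ 1503.4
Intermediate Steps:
M(p) = 1
q(n, d) = 9 + (d + 1/n)/(6*n) (q(n, d) = 9 + ((d + 1/n)/(n + n))/3 = 9 + ((d + 1/n)/((2*n)))/3 = 9 + ((d + 1/n)*(1/(2*n)))/3 = 9 + ((d + 1/n)/(2*n))/3 = 9 + (d + 1/n)/(6*n))
(111 + 61)*q(h(6), M(1)*(-5 + 0)) = (111 + 61)*(9 + (1/6)/3**2 + (1/6)*(1*(-5 + 0))/3) = 172*(9 + (1/6)*(1/9) + (1/6)*(1*(-5))*(1/3)) = 172*(9 + 1/54 + (1/6)*(-5)*(1/3)) = 172*(9 + 1/54 - 5/18) = 172*(236/27) = 40592/27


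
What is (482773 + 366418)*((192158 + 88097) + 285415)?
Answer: 480361872970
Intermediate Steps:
(482773 + 366418)*((192158 + 88097) + 285415) = 849191*(280255 + 285415) = 849191*565670 = 480361872970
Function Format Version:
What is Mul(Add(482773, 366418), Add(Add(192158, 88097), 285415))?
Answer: 480361872970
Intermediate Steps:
Mul(Add(482773, 366418), Add(Add(192158, 88097), 285415)) = Mul(849191, Add(280255, 285415)) = Mul(849191, 565670) = 480361872970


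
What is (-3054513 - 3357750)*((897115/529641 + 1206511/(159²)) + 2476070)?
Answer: -7873992449222818159384/495920523 ≈ -1.5878e+13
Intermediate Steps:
(-3054513 - 3357750)*((897115/529641 + 1206511/(159²)) + 2476070) = -6412263*((897115*(1/529641) + 1206511/25281) + 2476070) = -6412263*((897115/529641 + 1206511*(1/25281)) + 2476070) = -6412263*((897115/529641 + 1206511/25281) + 2476070) = -6412263*(73521961874/1487761569 + 2476070) = -6412263*3683875310115704/1487761569 = -7873992449222818159384/495920523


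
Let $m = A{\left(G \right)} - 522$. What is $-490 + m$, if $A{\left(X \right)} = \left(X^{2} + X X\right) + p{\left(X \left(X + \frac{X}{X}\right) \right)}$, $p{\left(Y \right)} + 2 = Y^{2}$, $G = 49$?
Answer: $6006288$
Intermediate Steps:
$p{\left(Y \right)} = -2 + Y^{2}$
$A{\left(X \right)} = -2 + 2 X^{2} + X^{2} \left(1 + X\right)^{2}$ ($A{\left(X \right)} = \left(X^{2} + X X\right) + \left(-2 + \left(X \left(X + \frac{X}{X}\right)\right)^{2}\right) = \left(X^{2} + X^{2}\right) + \left(-2 + \left(X \left(X + 1\right)\right)^{2}\right) = 2 X^{2} + \left(-2 + \left(X \left(1 + X\right)\right)^{2}\right) = 2 X^{2} + \left(-2 + X^{2} \left(1 + X\right)^{2}\right) = -2 + 2 X^{2} + X^{2} \left(1 + X\right)^{2}$)
$m = 6006778$ ($m = \left(-2 + 2 \cdot 49^{2} + 49^{2} \left(1 + 49\right)^{2}\right) - 522 = \left(-2 + 2 \cdot 2401 + 2401 \cdot 50^{2}\right) - 522 = \left(-2 + 4802 + 2401 \cdot 2500\right) - 522 = \left(-2 + 4802 + 6002500\right) - 522 = 6007300 - 522 = 6006778$)
$-490 + m = -490 + 6006778 = 6006288$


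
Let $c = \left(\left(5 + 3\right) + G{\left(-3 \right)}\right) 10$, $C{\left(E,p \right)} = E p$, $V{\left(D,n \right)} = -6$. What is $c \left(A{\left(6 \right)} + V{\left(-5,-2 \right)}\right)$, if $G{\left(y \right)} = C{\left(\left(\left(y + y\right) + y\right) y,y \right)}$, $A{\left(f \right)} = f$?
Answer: $0$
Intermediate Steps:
$G{\left(y \right)} = 3 y^{3}$ ($G{\left(y \right)} = \left(\left(y + y\right) + y\right) y y = \left(2 y + y\right) y y = 3 y y y = 3 y^{2} y = 3 y^{3}$)
$c = -730$ ($c = \left(\left(5 + 3\right) + 3 \left(-3\right)^{3}\right) 10 = \left(8 + 3 \left(-27\right)\right) 10 = \left(8 - 81\right) 10 = \left(-73\right) 10 = -730$)
$c \left(A{\left(6 \right)} + V{\left(-5,-2 \right)}\right) = - 730 \left(6 - 6\right) = \left(-730\right) 0 = 0$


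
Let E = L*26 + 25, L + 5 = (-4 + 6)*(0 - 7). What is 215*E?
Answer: -100835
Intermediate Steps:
L = -19 (L = -5 + (-4 + 6)*(0 - 7) = -5 + 2*(-7) = -5 - 14 = -19)
E = -469 (E = -19*26 + 25 = -494 + 25 = -469)
215*E = 215*(-469) = -100835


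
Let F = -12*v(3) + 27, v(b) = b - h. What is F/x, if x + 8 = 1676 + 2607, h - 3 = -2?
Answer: 1/1425 ≈ 0.00070175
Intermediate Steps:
h = 1 (h = 3 - 2 = 1)
v(b) = -1 + b (v(b) = b - 1*1 = b - 1 = -1 + b)
x = 4275 (x = -8 + (1676 + 2607) = -8 + 4283 = 4275)
F = 3 (F = -12*(-1 + 3) + 27 = -12*2 + 27 = -24 + 27 = 3)
F/x = 3/4275 = 3*(1/4275) = 1/1425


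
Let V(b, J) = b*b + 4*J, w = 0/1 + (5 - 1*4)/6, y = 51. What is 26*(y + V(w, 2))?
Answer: 27625/18 ≈ 1534.7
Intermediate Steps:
w = ⅙ (w = 0*1 + (5 - 4)*(⅙) = 0 + 1*(⅙) = 0 + ⅙ = ⅙ ≈ 0.16667)
V(b, J) = b² + 4*J
26*(y + V(w, 2)) = 26*(51 + ((⅙)² + 4*2)) = 26*(51 + (1/36 + 8)) = 26*(51 + 289/36) = 26*(2125/36) = 27625/18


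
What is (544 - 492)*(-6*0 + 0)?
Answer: 0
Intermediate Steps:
(544 - 492)*(-6*0 + 0) = 52*(0 + 0) = 52*0 = 0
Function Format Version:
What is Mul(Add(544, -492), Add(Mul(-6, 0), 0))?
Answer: 0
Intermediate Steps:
Mul(Add(544, -492), Add(Mul(-6, 0), 0)) = Mul(52, Add(0, 0)) = Mul(52, 0) = 0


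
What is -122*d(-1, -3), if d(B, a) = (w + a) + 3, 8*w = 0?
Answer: 0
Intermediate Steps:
w = 0 (w = (⅛)*0 = 0)
d(B, a) = 3 + a (d(B, a) = (0 + a) + 3 = a + 3 = 3 + a)
-122*d(-1, -3) = -122*(3 - 3) = -122*0 = 0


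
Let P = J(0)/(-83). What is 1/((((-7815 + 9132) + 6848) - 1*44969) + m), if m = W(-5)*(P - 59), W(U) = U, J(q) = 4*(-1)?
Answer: -83/3030267 ≈ -2.7390e-5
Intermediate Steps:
J(q) = -4
P = 4/83 (P = -4/(-83) = -4*(-1/83) = 4/83 ≈ 0.048193)
m = 24465/83 (m = -5*(4/83 - 59) = -5*(-4893/83) = 24465/83 ≈ 294.76)
1/((((-7815 + 9132) + 6848) - 1*44969) + m) = 1/((((-7815 + 9132) + 6848) - 1*44969) + 24465/83) = 1/(((1317 + 6848) - 44969) + 24465/83) = 1/((8165 - 44969) + 24465/83) = 1/(-36804 + 24465/83) = 1/(-3030267/83) = -83/3030267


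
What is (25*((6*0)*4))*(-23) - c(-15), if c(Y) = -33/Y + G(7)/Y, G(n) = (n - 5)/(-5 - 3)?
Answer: -133/60 ≈ -2.2167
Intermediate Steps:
G(n) = 5/8 - n/8 (G(n) = (-5 + n)/(-8) = (-5 + n)*(-1/8) = 5/8 - n/8)
c(Y) = -133/(4*Y) (c(Y) = -33/Y + (5/8 - 1/8*7)/Y = -33/Y + (5/8 - 7/8)/Y = -33/Y - 1/(4*Y) = -133/(4*Y))
(25*((6*0)*4))*(-23) - c(-15) = (25*((6*0)*4))*(-23) - (-133)/(4*(-15)) = (25*(0*4))*(-23) - (-133)*(-1)/(4*15) = (25*0)*(-23) - 1*133/60 = 0*(-23) - 133/60 = 0 - 133/60 = -133/60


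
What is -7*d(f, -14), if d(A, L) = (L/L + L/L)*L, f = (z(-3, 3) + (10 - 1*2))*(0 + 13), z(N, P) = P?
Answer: 196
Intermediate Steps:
f = 143 (f = (3 + (10 - 1*2))*(0 + 13) = (3 + (10 - 2))*13 = (3 + 8)*13 = 11*13 = 143)
d(A, L) = 2*L (d(A, L) = (1 + 1)*L = 2*L)
-7*d(f, -14) = -14*(-14) = -7*(-28) = 196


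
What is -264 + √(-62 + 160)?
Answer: -264 + 7*√2 ≈ -254.10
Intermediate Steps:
-264 + √(-62 + 160) = -264 + √98 = -264 + 7*√2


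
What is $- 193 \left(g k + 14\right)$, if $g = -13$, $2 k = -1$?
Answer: $- \frac{7913}{2} \approx -3956.5$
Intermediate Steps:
$k = - \frac{1}{2}$ ($k = \frac{1}{2} \left(-1\right) = - \frac{1}{2} \approx -0.5$)
$- 193 \left(g k + 14\right) = - 193 \left(\left(-13\right) \left(- \frac{1}{2}\right) + 14\right) = - 193 \left(\frac{13}{2} + 14\right) = \left(-193\right) \frac{41}{2} = - \frac{7913}{2}$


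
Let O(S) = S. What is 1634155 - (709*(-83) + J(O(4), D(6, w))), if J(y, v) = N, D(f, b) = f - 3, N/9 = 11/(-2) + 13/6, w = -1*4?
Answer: 1693032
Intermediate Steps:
w = -4
N = -30 (N = 9*(11/(-2) + 13/6) = 9*(11*(-½) + 13*(⅙)) = 9*(-11/2 + 13/6) = 9*(-10/3) = -30)
D(f, b) = -3 + f
J(y, v) = -30
1634155 - (709*(-83) + J(O(4), D(6, w))) = 1634155 - (709*(-83) - 30) = 1634155 - (-58847 - 30) = 1634155 - 1*(-58877) = 1634155 + 58877 = 1693032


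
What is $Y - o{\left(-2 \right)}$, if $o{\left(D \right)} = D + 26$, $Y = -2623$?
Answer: $-2647$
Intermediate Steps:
$o{\left(D \right)} = 26 + D$
$Y - o{\left(-2 \right)} = -2623 - \left(26 - 2\right) = -2623 - 24 = -2647$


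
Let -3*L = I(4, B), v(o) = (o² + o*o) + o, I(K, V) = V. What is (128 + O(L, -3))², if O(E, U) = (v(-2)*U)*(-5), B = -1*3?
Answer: 47524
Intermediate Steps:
B = -3
v(o) = o + 2*o² (v(o) = (o² + o²) + o = 2*o² + o = o + 2*o²)
L = 1 (L = -⅓*(-3) = 1)
O(E, U) = -30*U (O(E, U) = ((-2*(1 + 2*(-2)))*U)*(-5) = ((-2*(1 - 4))*U)*(-5) = ((-2*(-3))*U)*(-5) = (6*U)*(-5) = -30*U)
(128 + O(L, -3))² = (128 - 30*(-3))² = (128 + 90)² = 218² = 47524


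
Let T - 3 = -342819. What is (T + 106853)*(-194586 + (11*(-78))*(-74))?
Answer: 30933333522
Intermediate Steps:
T = -342816 (T = 3 - 342819 = -342816)
(T + 106853)*(-194586 + (11*(-78))*(-74)) = (-342816 + 106853)*(-194586 + (11*(-78))*(-74)) = -235963*(-194586 - 858*(-74)) = -235963*(-194586 + 63492) = -235963*(-131094) = 30933333522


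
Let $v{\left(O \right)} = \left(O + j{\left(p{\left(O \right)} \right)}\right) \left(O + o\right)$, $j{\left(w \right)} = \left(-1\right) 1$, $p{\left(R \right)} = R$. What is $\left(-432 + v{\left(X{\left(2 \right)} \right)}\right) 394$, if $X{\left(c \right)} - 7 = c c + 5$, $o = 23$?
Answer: $60282$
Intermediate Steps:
$j{\left(w \right)} = -1$
$X{\left(c \right)} = 12 + c^{2}$ ($X{\left(c \right)} = 7 + \left(c c + 5\right) = 7 + \left(c^{2} + 5\right) = 7 + \left(5 + c^{2}\right) = 12 + c^{2}$)
$v{\left(O \right)} = \left(-1 + O\right) \left(23 + O\right)$ ($v{\left(O \right)} = \left(O - 1\right) \left(O + 23\right) = \left(-1 + O\right) \left(23 + O\right)$)
$\left(-432 + v{\left(X{\left(2 \right)} \right)}\right) 394 = \left(-432 + \left(-23 + \left(12 + 2^{2}\right)^{2} + 22 \left(12 + 2^{2}\right)\right)\right) 394 = \left(-432 + \left(-23 + \left(12 + 4\right)^{2} + 22 \left(12 + 4\right)\right)\right) 394 = \left(-432 + \left(-23 + 16^{2} + 22 \cdot 16\right)\right) 394 = \left(-432 + \left(-23 + 256 + 352\right)\right) 394 = \left(-432 + 585\right) 394 = 153 \cdot 394 = 60282$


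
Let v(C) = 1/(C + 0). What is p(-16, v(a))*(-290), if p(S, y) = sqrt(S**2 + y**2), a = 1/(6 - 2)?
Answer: -1160*sqrt(17) ≈ -4782.8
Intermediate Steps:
a = 1/4 ≈ 0.25000
v(C) = 1/C
p(-16, v(a))*(-290) = sqrt((-16)**2 + (1/(1/4))**2)*(-290) = sqrt(256 + 4**2)*(-290) = sqrt(256 + 16)*(-290) = sqrt(272)*(-290) = (4*sqrt(17))*(-290) = -1160*sqrt(17)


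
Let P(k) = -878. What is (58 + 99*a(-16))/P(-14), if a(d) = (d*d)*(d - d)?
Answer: -29/439 ≈ -0.066059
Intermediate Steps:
a(d) = 0 (a(d) = d²*0 = 0)
(58 + 99*a(-16))/P(-14) = (58 + 99*0)/(-878) = (58 + 0)*(-1/878) = 58*(-1/878) = -29/439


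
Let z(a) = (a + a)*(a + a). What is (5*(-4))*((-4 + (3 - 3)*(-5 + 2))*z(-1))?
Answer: 320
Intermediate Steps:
z(a) = 4*a² (z(a) = (2*a)*(2*a) = 4*a²)
(5*(-4))*((-4 + (3 - 3)*(-5 + 2))*z(-1)) = (5*(-4))*((-4 + (3 - 3)*(-5 + 2))*(4*(-1)²)) = -20*(-4 + 0*(-3))*4*1 = -20*(-4 + 0)*4 = -(-80)*4 = -20*(-16) = 320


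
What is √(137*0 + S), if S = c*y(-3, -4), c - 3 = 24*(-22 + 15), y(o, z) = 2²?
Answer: 2*I*√165 ≈ 25.69*I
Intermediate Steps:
y(o, z) = 4
c = -165 (c = 3 + 24*(-22 + 15) = 3 + 24*(-7) = 3 - 168 = -165)
S = -660 (S = -165*4 = -660)
√(137*0 + S) = √(137*0 - 660) = √(0 - 660) = √(-660) = 2*I*√165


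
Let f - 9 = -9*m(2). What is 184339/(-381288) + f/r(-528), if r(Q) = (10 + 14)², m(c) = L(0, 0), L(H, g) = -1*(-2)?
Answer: -1522373/3050304 ≈ -0.49909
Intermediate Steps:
L(H, g) = 2
m(c) = 2
r(Q) = 576 (r(Q) = 24² = 576)
f = -9 (f = 9 - 9*2 = 9 - 18 = -9)
184339/(-381288) + f/r(-528) = 184339/(-381288) - 9/576 = 184339*(-1/381288) - 9*1/576 = -184339/381288 - 1/64 = -1522373/3050304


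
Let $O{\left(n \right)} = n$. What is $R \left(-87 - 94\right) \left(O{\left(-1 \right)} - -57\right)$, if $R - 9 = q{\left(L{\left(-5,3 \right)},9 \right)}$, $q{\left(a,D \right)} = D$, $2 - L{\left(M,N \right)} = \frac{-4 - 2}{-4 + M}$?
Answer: $-182448$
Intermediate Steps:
$L{\left(M,N \right)} = 2 + \frac{6}{-4 + M}$ ($L{\left(M,N \right)} = 2 - \frac{-4 - 2}{-4 + M} = 2 - - \frac{6}{-4 + M} = 2 + \frac{6}{-4 + M}$)
$R = 18$ ($R = 9 + 9 = 18$)
$R \left(-87 - 94\right) \left(O{\left(-1 \right)} - -57\right) = 18 \left(-87 - 94\right) \left(-1 - -57\right) = 18 \left(-87 - 94\right) \left(-1 + 57\right) = 18 \left(-181\right) 56 = \left(-3258\right) 56 = -182448$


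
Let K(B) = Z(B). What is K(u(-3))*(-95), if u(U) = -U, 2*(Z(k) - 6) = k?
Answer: -1425/2 ≈ -712.50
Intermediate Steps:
Z(k) = 6 + k/2
K(B) = 6 + B/2
K(u(-3))*(-95) = (6 + (-1*(-3))/2)*(-95) = (6 + (½)*3)*(-95) = (6 + 3/2)*(-95) = (15/2)*(-95) = -1425/2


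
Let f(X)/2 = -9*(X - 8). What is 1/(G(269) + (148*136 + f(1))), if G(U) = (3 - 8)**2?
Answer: 1/20279 ≈ 4.9312e-5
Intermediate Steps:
f(X) = 144 - 18*X (f(X) = 2*(-9*(X - 8)) = 2*(-9*(-8 + X)) = 2*(72 - 9*X) = 144 - 18*X)
G(U) = 25 (G(U) = (-5)**2 = 25)
1/(G(269) + (148*136 + f(1))) = 1/(25 + (148*136 + (144 - 18*1))) = 1/(25 + (20128 + (144 - 18))) = 1/(25 + (20128 + 126)) = 1/(25 + 20254) = 1/20279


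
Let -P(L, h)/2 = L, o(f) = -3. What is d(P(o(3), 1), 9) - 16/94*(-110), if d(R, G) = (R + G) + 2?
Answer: 1679/47 ≈ 35.723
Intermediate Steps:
P(L, h) = -2*L
d(R, G) = 2 + G + R (d(R, G) = (G + R) + 2 = 2 + G + R)
d(P(o(3), 1), 9) - 16/94*(-110) = (2 + 9 - 2*(-3)) - 16/94*(-110) = (2 + 9 + 6) - 16*1/94*(-110) = 17 - 8/47*(-110) = 17 + 880/47 = 1679/47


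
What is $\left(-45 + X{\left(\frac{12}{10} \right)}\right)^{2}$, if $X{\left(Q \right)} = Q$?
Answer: $\frac{47961}{25} \approx 1918.4$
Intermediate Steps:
$\left(-45 + X{\left(\frac{12}{10} \right)}\right)^{2} = \left(-45 + \frac{12}{10}\right)^{2} = \left(-45 + 12 \cdot \frac{1}{10}\right)^{2} = \left(-45 + \frac{6}{5}\right)^{2} = \left(- \frac{219}{5}\right)^{2} = \frac{47961}{25}$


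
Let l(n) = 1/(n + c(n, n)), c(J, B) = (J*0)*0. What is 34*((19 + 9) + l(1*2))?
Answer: 969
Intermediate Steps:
c(J, B) = 0 (c(J, B) = 0*0 = 0)
l(n) = 1/n (l(n) = 1/(n + 0) = 1/n)
34*((19 + 9) + l(1*2)) = 34*((19 + 9) + 1/(1*2)) = 34*(28 + 1/2) = 34*(57/2) = 969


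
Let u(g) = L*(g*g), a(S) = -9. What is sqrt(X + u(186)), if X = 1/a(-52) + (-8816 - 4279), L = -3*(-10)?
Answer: 2*sqrt(2305766)/3 ≈ 1012.3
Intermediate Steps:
L = 30
u(g) = 30*g**2 (u(g) = 30*(g*g) = 30*g**2)
X = -117856/9 (X = 1/(-9) + (-8816 - 4279) = -1/9 - 13095 = -117856/9 ≈ -13095.)
sqrt(X + u(186)) = sqrt(-117856/9 + 30*186**2) = sqrt(-117856/9 + 30*34596) = sqrt(-117856/9 + 1037880) = sqrt(9223064/9) = 2*sqrt(2305766)/3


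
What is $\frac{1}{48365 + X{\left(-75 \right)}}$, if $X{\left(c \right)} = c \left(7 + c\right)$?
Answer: $\frac{1}{53465} \approx 1.8704 \cdot 10^{-5}$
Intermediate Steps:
$\frac{1}{48365 + X{\left(-75 \right)}} = \frac{1}{48365 - 75 \left(7 - 75\right)} = \frac{1}{48365 - -5100} = \frac{1}{48365 + 5100} = \frac{1}{53465}$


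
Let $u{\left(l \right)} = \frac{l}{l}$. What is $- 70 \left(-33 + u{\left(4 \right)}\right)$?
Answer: $2240$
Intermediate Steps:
$u{\left(l \right)} = 1$
$- 70 \left(-33 + u{\left(4 \right)}\right) = - 70 \left(-33 + 1\right) = \left(-70\right) \left(-32\right) = 2240$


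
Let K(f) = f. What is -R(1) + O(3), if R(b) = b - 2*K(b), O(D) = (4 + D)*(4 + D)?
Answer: 50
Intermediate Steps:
O(D) = (4 + D)**2
R(b) = -b (R(b) = b - 2*b = -b)
-R(1) + O(3) = -(-1) + (4 + 3)**2 = -1*(-1) + 7**2 = 1 + 49 = 50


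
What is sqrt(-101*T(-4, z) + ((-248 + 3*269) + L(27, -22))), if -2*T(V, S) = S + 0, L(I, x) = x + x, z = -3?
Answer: sqrt(1454)/2 ≈ 19.066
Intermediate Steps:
L(I, x) = 2*x
T(V, S) = -S/2 (T(V, S) = -(S + 0)/2 = -S/2)
sqrt(-101*T(-4, z) + ((-248 + 3*269) + L(27, -22))) = sqrt(-(-101)*(-3)/2 + ((-248 + 3*269) + 2*(-22))) = sqrt(-101*3/2 + ((-248 + 807) - 44)) = sqrt(-303/2 + (559 - 44)) = sqrt(-303/2 + 515) = sqrt(727/2) = sqrt(1454)/2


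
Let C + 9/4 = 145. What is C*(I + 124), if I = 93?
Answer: 123907/4 ≈ 30977.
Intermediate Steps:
C = 571/4 (C = -9/4 + 145 = 571/4 ≈ 142.75)
C*(I + 124) = 571*(93 + 124)/4 = (571/4)*217 = 123907/4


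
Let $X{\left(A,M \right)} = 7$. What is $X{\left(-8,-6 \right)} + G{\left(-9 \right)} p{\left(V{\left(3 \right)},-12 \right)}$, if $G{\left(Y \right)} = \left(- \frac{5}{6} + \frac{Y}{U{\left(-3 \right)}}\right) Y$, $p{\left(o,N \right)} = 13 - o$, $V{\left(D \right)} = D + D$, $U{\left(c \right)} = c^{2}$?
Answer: $\frac{245}{2} \approx 122.5$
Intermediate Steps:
$V{\left(D \right)} = 2 D$
$G{\left(Y \right)} = Y \left(- \frac{5}{6} + \frac{Y}{9}\right)$ ($G{\left(Y \right)} = \left(- \frac{5}{6} + \frac{Y}{\left(-3\right)^{2}}\right) Y = \left(\left(-5\right) \frac{1}{6} + \frac{Y}{9}\right) Y = \left(- \frac{5}{6} + Y \frac{1}{9}\right) Y = \left(- \frac{5}{6} + \frac{Y}{9}\right) Y = Y \left(- \frac{5}{6} + \frac{Y}{9}\right)$)
$X{\left(-8,-6 \right)} + G{\left(-9 \right)} p{\left(V{\left(3 \right)},-12 \right)} = 7 + \frac{1}{18} \left(-9\right) \left(-15 + 2 \left(-9\right)\right) \left(13 - 2 \cdot 3\right) = 7 + \frac{1}{18} \left(-9\right) \left(-15 - 18\right) \left(13 - 6\right) = 7 + \frac{1}{18} \left(-9\right) \left(-33\right) \left(13 - 6\right) = 7 + \frac{33}{2} \cdot 7 = 7 + \frac{231}{2} = \frac{245}{2}$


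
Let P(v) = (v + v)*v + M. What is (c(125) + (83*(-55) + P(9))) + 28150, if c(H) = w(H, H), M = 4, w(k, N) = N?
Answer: 23876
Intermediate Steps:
c(H) = H
P(v) = 4 + 2*v**2 (P(v) = (v + v)*v + 4 = (2*v)*v + 4 = 2*v**2 + 4 = 4 + 2*v**2)
(c(125) + (83*(-55) + P(9))) + 28150 = (125 + (83*(-55) + (4 + 2*9**2))) + 28150 = (125 + (-4565 + (4 + 2*81))) + 28150 = (125 + (-4565 + (4 + 162))) + 28150 = (125 + (-4565 + 166)) + 28150 = (125 - 4399) + 28150 = -4274 + 28150 = 23876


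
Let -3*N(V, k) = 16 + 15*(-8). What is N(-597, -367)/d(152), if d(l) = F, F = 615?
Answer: 104/1845 ≈ 0.056369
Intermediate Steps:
N(V, k) = 104/3 (N(V, k) = -(16 + 15*(-8))/3 = -(16 - 120)/3 = -⅓*(-104) = 104/3)
d(l) = 615
N(-597, -367)/d(152) = (104/3)/615 = (104/3)*(1/615) = 104/1845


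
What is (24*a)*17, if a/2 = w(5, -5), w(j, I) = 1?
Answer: 816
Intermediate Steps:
a = 2 (a = 2*1 = 2)
(24*a)*17 = (24*2)*17 = 48*17 = 816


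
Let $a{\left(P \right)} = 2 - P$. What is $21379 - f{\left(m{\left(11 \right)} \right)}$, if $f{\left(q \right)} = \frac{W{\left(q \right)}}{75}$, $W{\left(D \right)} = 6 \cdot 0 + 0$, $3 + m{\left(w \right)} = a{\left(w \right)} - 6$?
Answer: $21379$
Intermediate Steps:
$m{\left(w \right)} = -7 - w$ ($m{\left(w \right)} = -3 - \left(4 + w\right) = -7 - w$)
$W{\left(D \right)} = 0$ ($W{\left(D \right)} = 0 + 0 = 0$)
$f{\left(q \right)} = 0$ ($f{\left(q \right)} = \frac{0}{75} = 0 \cdot \frac{1}{75} = 0$)
$21379 - f{\left(m{\left(11 \right)} \right)} = 21379 - 0 = 21379 + 0 = 21379$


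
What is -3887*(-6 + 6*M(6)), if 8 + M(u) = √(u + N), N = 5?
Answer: 209898 - 23322*√11 ≈ 1.3255e+5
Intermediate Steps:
M(u) = -8 + √(5 + u) (M(u) = -8 + √(u + 5) = -8 + √(5 + u))
-3887*(-6 + 6*M(6)) = -3887*(-6 + 6*(-8 + √(5 + 6))) = -3887*(-6 + 6*(-8 + √11)) = -3887*(-6 + (-48 + 6*√11)) = -3887*(-54 + 6*√11) = 209898 - 23322*√11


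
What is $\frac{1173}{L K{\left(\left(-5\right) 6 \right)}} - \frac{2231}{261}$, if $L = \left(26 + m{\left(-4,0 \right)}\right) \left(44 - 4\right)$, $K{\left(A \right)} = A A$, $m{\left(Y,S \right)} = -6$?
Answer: $- \frac{178445983}{20880000} \approx -8.5463$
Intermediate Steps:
$K{\left(A \right)} = A^{2}$
$L = 800$ ($L = \left(26 - 6\right) \left(44 - 4\right) = 20 \cdot 40 = 800$)
$\frac{1173}{L K{\left(\left(-5\right) 6 \right)}} - \frac{2231}{261} = \frac{1173}{800 \left(\left(-5\right) 6\right)^{2}} - \frac{2231}{261} = \frac{1173}{800 \left(-30\right)^{2}} - \frac{2231}{261} = \frac{1173}{800 \cdot 900} - \frac{2231}{261} = \frac{1173}{720000} - \frac{2231}{261} = 1173 \cdot \frac{1}{720000} - \frac{2231}{261} = \frac{391}{240000} - \frac{2231}{261} = - \frac{178445983}{20880000}$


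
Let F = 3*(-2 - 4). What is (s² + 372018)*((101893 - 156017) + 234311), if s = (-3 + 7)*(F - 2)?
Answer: 68186004166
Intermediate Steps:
F = -18 (F = 3*(-6) = -18)
s = -80 (s = (-3 + 7)*(-18 - 2) = 4*(-20) = -80)
(s² + 372018)*((101893 - 156017) + 234311) = ((-80)² + 372018)*((101893 - 156017) + 234311) = (6400 + 372018)*(-54124 + 234311) = 378418*180187 = 68186004166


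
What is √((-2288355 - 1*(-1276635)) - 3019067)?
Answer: I*√4030787 ≈ 2007.7*I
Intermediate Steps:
√((-2288355 - 1*(-1276635)) - 3019067) = √((-2288355 + 1276635) - 3019067) = √(-1011720 - 3019067) = √(-4030787) = I*√4030787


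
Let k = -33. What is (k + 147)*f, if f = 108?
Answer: 12312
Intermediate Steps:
(k + 147)*f = (-33 + 147)*108 = 114*108 = 12312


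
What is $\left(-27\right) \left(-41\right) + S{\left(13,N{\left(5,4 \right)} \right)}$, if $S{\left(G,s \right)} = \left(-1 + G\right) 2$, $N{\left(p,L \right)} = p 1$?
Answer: $1131$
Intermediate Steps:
$N{\left(p,L \right)} = p$
$S{\left(G,s \right)} = -2 + 2 G$
$\left(-27\right) \left(-41\right) + S{\left(13,N{\left(5,4 \right)} \right)} = \left(-27\right) \left(-41\right) + \left(-2 + 2 \cdot 13\right) = 1107 + \left(-2 + 26\right) = 1107 + 24 = 1131$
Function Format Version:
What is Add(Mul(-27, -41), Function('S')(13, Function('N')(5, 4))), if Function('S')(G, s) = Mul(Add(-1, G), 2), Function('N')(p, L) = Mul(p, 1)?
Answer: 1131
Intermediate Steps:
Function('N')(p, L) = p
Function('S')(G, s) = Add(-2, Mul(2, G))
Add(Mul(-27, -41), Function('S')(13, Function('N')(5, 4))) = Add(Mul(-27, -41), Add(-2, Mul(2, 13))) = Add(1107, Add(-2, 26)) = Add(1107, 24) = 1131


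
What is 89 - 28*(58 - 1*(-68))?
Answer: -3439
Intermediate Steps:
89 - 28*(58 - 1*(-68)) = 89 - 28*(58 + 68) = 89 - 28*126 = 89 - 3528 = -3439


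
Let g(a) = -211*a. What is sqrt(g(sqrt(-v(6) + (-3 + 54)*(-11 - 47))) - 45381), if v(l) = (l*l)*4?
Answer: sqrt(-45381 - 211*I*sqrt(3102)) ≈ 27.358 - 214.78*I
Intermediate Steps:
v(l) = 4*l**2 (v(l) = l**2*4 = 4*l**2)
sqrt(g(sqrt(-v(6) + (-3 + 54)*(-11 - 47))) - 45381) = sqrt(-211*sqrt(-4*6**2 + (-3 + 54)*(-11 - 47)) - 45381) = sqrt(-211*sqrt(-4*36 + 51*(-58)) - 45381) = sqrt(-211*sqrt(-1*144 - 2958) - 45381) = sqrt(-211*sqrt(-144 - 2958) - 45381) = sqrt(-211*I*sqrt(3102) - 45381) = sqrt(-45381 - 211*I*sqrt(3102))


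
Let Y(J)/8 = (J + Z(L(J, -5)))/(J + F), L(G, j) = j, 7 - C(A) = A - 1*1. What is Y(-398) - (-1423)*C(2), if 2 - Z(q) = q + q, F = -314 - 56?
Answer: 410017/48 ≈ 8542.0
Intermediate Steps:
C(A) = 8 - A (C(A) = 7 - (A - 1*1) = 7 - (A - 1) = 7 - (-1 + A) = 7 + (1 - A) = 8 - A)
F = -370
Z(q) = 2 - 2*q (Z(q) = 2 - (q + q) = 2 - 2*q)
Y(J) = 8*(12 + J)/(-370 + J) (Y(J) = 8*((J + (2 - 2*(-5)))/(J - 370)) = 8*((J + (2 + 10))/(-370 + J)) = 8*((J + 12)/(-370 + J)) = 8*((12 + J)/(-370 + J)) = 8*(12 + J)/(-370 + J))
Y(-398) - (-1423)*C(2) = 8*(12 - 398)/(-370 - 398) - (-1423)*(8 - 1*2) = 8*(-386)/(-768) - (-1423)*(8 - 2) = 8*(-1/768)*(-386) - (-1423)*6 = 193/48 - 1*(-8538) = 193/48 + 8538 = 410017/48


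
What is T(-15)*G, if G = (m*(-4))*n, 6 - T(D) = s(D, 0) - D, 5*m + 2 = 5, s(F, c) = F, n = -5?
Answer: 72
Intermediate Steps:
m = ⅗ (m = -⅖ + (⅕)*5 = -⅖ + 1 = ⅗ ≈ 0.60000)
T(D) = 6 (T(D) = 6 - (D - D) = 6 - 1*0 = 6 + 0 = 6)
G = 12 (G = ((⅗)*(-4))*(-5) = -12/5*(-5) = 12)
T(-15)*G = 6*12 = 72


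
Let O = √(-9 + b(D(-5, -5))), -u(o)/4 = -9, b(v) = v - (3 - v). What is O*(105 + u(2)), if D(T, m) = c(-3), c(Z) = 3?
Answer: 141*I*√6 ≈ 345.38*I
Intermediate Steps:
D(T, m) = 3
b(v) = -3 + 2*v (b(v) = v - (3 - v) = v + (-3 + v) = -3 + 2*v)
u(o) = 36 (u(o) = -4*(-9) = 36)
O = I*√6 (O = √(-9 + (-3 + 2*3)) = √(-9 + (-3 + 6)) = √(-9 + 3) = √(-6) = I*√6 ≈ 2.4495*I)
O*(105 + u(2)) = (I*√6)*(105 + 36) = (I*√6)*141 = 141*I*√6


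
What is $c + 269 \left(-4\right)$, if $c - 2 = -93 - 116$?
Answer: $-1283$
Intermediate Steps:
$c = -207$ ($c = 2 - 209 = -207$)
$c + 269 \left(-4\right) = -207 + 269 \left(-4\right) = -207 - 1076 = -1283$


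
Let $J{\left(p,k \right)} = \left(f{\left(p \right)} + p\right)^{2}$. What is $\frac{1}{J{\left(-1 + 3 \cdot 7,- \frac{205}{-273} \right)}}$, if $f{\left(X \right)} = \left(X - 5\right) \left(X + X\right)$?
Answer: $\frac{1}{384400} \approx 2.6015 \cdot 10^{-6}$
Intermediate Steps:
$f{\left(X \right)} = 2 X \left(-5 + X\right)$ ($f{\left(X \right)} = \left(-5 + X\right) 2 X = 2 X \left(-5 + X\right)$)
$J{\left(p,k \right)} = \left(p + 2 p \left(-5 + p\right)\right)^{2}$ ($J{\left(p,k \right)} = \left(2 p \left(-5 + p\right) + p\right)^{2} = \left(p + 2 p \left(-5 + p\right)\right)^{2}$)
$\frac{1}{J{\left(-1 + 3 \cdot 7,- \frac{205}{-273} \right)}} = \frac{1}{\left(-1 + 3 \cdot 7\right)^{2} \left(-9 + 2 \left(-1 + 3 \cdot 7\right)\right)^{2}} = \frac{1}{\left(-1 + 21\right)^{2} \left(-9 + 2 \left(-1 + 21\right)\right)^{2}} = \frac{1}{20^{2} \left(-9 + 2 \cdot 20\right)^{2}} = \frac{1}{400 \left(-9 + 40\right)^{2}} = \frac{1}{400 \cdot 31^{2}} = \frac{1}{400 \cdot 961} = \frac{1}{384400}$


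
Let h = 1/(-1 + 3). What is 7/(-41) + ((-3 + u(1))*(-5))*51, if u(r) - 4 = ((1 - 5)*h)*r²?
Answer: 10448/41 ≈ 254.83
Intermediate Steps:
h = ½ (h = 1/2 = ½ ≈ 0.50000)
u(r) = 4 - 2*r² (u(r) = 4 + ((1 - 5)*(½))*r² = 4 + (-4*½)*r² = 4 - 2*r²)
7/(-41) + ((-3 + u(1))*(-5))*51 = 7/(-41) + ((-3 + (4 - 2*1²))*(-5))*51 = 7*(-1/41) + ((-3 + (4 - 2*1))*(-5))*51 = -7/41 + ((-3 + (4 - 2))*(-5))*51 = -7/41 + ((-3 + 2)*(-5))*51 = -7/41 - 1*(-5)*51 = -7/41 + 5*51 = -7/41 + 255 = 10448/41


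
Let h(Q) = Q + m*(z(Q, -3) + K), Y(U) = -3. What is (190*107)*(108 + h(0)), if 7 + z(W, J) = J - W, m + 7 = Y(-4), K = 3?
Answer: 3618740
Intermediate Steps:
m = -10 (m = -7 - 3 = -10)
z(W, J) = -7 + J - W (z(W, J) = -7 + (J - W) = -7 + J - W)
h(Q) = 70 + 11*Q (h(Q) = Q - 10*((-7 - 3 - Q) + 3) = Q - 10*((-10 - Q) + 3) = Q - 10*(-7 - Q) = Q + (70 + 10*Q) = 70 + 11*Q)
(190*107)*(108 + h(0)) = (190*107)*(108 + (70 + 11*0)) = 20330*(108 + (70 + 0)) = 20330*(108 + 70) = 20330*178 = 3618740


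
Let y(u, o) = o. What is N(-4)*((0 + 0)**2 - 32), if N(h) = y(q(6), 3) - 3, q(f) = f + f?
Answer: 0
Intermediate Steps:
q(f) = 2*f
N(h) = 0 (N(h) = 3 - 3 = 0)
N(-4)*((0 + 0)**2 - 32) = 0*((0 + 0)**2 - 32) = 0*(0**2 - 32) = 0*(0 - 32) = 0*(-32) = 0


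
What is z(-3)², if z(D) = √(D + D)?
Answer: -6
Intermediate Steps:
z(D) = √2*√D (z(D) = √(2*D) = √2*√D)
z(-3)² = (√2*√(-3))² = (√2*(I*√3))² = (I*√6)² = -6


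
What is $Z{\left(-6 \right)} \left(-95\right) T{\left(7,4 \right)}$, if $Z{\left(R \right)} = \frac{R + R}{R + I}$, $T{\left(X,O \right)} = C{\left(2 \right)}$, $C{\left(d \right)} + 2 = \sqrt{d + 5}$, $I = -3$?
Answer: $\frac{760}{3} - \frac{380 \sqrt{7}}{3} \approx -81.795$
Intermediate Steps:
$C{\left(d \right)} = -2 + \sqrt{5 + d}$ ($C{\left(d \right)} = -2 + \sqrt{d + 5} = -2 + \sqrt{5 + d}$)
$T{\left(X,O \right)} = -2 + \sqrt{7}$ ($T{\left(X,O \right)} = -2 + \sqrt{5 + 2} = -2 + \sqrt{7}$)
$Z{\left(R \right)} = \frac{2 R}{-3 + R}$ ($Z{\left(R \right)} = \frac{R + R}{R - 3} = \frac{2 R}{-3 + R}$)
$Z{\left(-6 \right)} \left(-95\right) T{\left(7,4 \right)} = 2 \left(-6\right) \frac{1}{-3 - 6} \left(-95\right) \left(-2 + \sqrt{7}\right) = 2 \left(-6\right) \frac{1}{-9} \left(-95\right) \left(-2 + \sqrt{7}\right) = 2 \left(-6\right) \left(- \frac{1}{9}\right) \left(-95\right) \left(-2 + \sqrt{7}\right) = \frac{4}{3} \left(-95\right) \left(-2 + \sqrt{7}\right) = - \frac{380 \left(-2 + \sqrt{7}\right)}{3} = \frac{760}{3} - \frac{380 \sqrt{7}}{3}$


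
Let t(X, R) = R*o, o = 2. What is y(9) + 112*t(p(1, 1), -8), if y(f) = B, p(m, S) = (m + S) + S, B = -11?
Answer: -1803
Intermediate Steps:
p(m, S) = m + 2*S (p(m, S) = (S + m) + S = m + 2*S)
t(X, R) = 2*R (t(X, R) = R*2 = 2*R)
y(f) = -11
y(9) + 112*t(p(1, 1), -8) = -11 + 112*(2*(-8)) = -11 + 112*(-16) = -11 - 1792 = -1803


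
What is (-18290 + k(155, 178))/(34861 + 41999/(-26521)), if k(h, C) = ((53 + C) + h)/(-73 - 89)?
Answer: -39295714843/74885033142 ≈ -0.52475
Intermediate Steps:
k(h, C) = -53/162 - C/162 - h/162 (k(h, C) = (53 + C + h)/(-162) = (53 + C + h)*(-1/162) = -53/162 - C/162 - h/162)
(-18290 + k(155, 178))/(34861 + 41999/(-26521)) = (-18290 + (-53/162 - 1/162*178 - 1/162*155))/(34861 + 41999/(-26521)) = (-18290 + (-53/162 - 89/81 - 155/162))/(34861 + 41999*(-1/26521)) = (-18290 - 193/81)/(34861 - 41999/26521) = -1481683/(81*924506582/26521) = -1481683/81*26521/924506582 = -39295714843/74885033142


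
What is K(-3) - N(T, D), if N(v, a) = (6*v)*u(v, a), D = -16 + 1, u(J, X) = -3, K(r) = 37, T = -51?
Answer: -881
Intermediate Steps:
D = -15
N(v, a) = -18*v (N(v, a) = (6*v)*(-3) = -18*v)
K(-3) - N(T, D) = 37 - (-18)*(-51) = 37 - 1*918 = 37 - 918 = -881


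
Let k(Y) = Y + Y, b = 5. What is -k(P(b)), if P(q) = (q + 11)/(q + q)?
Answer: -16/5 ≈ -3.2000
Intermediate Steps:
P(q) = (11 + q)/(2*q) (P(q) = (11 + q)/((2*q)) = (11 + q)*(1/(2*q)) = (11 + q)/(2*q))
k(Y) = 2*Y
-k(P(b)) = -2*(½)*(11 + 5)/5 = -2*(½)*(⅕)*16 = -2*8/5 = -1*16/5 = -16/5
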